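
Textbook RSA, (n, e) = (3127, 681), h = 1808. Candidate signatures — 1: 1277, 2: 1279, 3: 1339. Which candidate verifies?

Candidate 1: Squares mod 3127: 1277^1≡1277, 1277^2≡1562, 1277^4≡784, 1277^8≡1764, 1277^16≡331, 1277^32≡116, 1277^64≡948, 1277^128≡1255, 1277^256≡2144, 1277^512≡46; 681 = 512 + 128 + 32 + 8 + 1, so 1277^681 ≡ 46·1255·116·1764·1277 ≡ 1853 (mod 3127)
Candidate 2: Squares mod 3127: 1279^1≡1279, 1279^2≡420, 1279^4≡1288, 1279^8≡1634, 1279^16≡2625, 1279^32≡1844, 1279^64≡1287, 1279^128≡2186, 1279^256≡540, 1279^512≡789; 681 = 512 + 128 + 32 + 8 + 1, so 1279^681 ≡ 789·2186·1844·1634·1279 ≡ 1808 (mod 3127)
  → matches h = 1808
Candidate 3: Squares mod 3127: 1339^1≡1339, 1339^2≡1150, 1339^4≡2906, 1339^8≡1936, 1339^16≡1950, 1339^32≡68, 1339^64≡1497, 1339^128≡2077, 1339^256≡1796, 1339^512≡1679; 681 = 512 + 128 + 32 + 8 + 1, so 1339^681 ≡ 1679·2077·68·1936·1339 ≡ 1941 (mod 3127)

2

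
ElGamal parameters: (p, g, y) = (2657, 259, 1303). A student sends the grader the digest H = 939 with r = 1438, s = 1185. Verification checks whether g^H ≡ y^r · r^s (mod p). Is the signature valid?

Left side g^H mod p:
Squares mod 2657: 259^1≡259, 259^2≡656, 259^4≡2559, 259^8≡1633, 259^16≡1718, 259^32≡2254, 259^64≡332, 259^128≡1287, 259^256≡1058, 259^512≡767
939 = 512 + 256 + 128 + 32 + 8 + 2 + 1, so 259^939 ≡ 767·1058·1287·2254·1633·656·259 ≡ 2323 (mod 2657)
Right side y^r · r^s mod p:
Squares mod 2657: 1303^1≡1303, 1303^2≡2643, 1303^4≡196, 1303^8≡1218, 1303^16≡918, 1303^32≡455, 1303^64≡2436, 1303^128≡1015, 1303^256≡1966, 1303^512≡1878, 1303^1024≡1045
1438 = 1024 + 256 + 128 + 16 + 8 + 4 + 2, so 1303^1438 ≡ 1045·1966·1015·918·1218·196·2643 ≡ 1518 (mod 2657)
Squares mod 2657: 1438^1≡1438, 1438^2≡698, 1438^4≡973, 1438^8≡837, 1438^16≡1778, 1438^32≡2111, 1438^64≡532, 1438^128≡1382, 1438^256≡2198, 1438^512≡778, 1438^1024≡2145
1185 = 1024 + 128 + 32 + 1, so 1438^1185 ≡ 2145·1382·2111·1438 ≡ 1042 (mod 2657)
1518·1042 = 1581756 ≡ 841 (mod 2657)
2323 ≠ 841, so verification fails.

invalid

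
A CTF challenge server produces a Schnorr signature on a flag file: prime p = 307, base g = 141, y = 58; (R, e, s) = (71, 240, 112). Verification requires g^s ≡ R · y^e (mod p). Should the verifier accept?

g^s mod p:
Squares mod 307: 141^1≡141, 141^2≡233, 141^4≡257, 141^8≡44, 141^16≡94, 141^32≡240, 141^64≡191
112 = 64 + 32 + 16, so 141^112 ≡ 191·240·94 ≡ 215 (mod 307)
R · y^e mod p:
Squares mod 307: 58^1≡58, 58^2≡294, 58^4≡169, 58^8≡10, 58^16≡100, 58^32≡176, 58^64≡276, 58^128≡40
240 = 128 + 64 + 32 + 16, so 58^240 ≡ 40·276·176·100 ≡ 16 (mod 307)
71·16 = 1136 ≡ 215 (mod 307)
215 ≡ 215 (mod 307); signature holds.

accept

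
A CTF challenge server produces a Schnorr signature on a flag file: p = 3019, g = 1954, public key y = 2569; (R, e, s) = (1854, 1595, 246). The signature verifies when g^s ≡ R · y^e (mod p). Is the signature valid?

valid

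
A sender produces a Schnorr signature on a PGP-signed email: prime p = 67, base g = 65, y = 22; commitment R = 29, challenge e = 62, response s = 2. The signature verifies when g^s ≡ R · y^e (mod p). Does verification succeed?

g^s mod p:
65^2 = 4225 ≡ 4
R · y^e mod p:
22^2 = 484 ≡ 15
22^4 ≡ 15^2 = 225 ≡ 24
22^8 ≡ 24^2 = 576 ≡ 40
22^16 ≡ 40^2 = 1600 ≡ 59
22^32 ≡ 59^2 = 3481 ≡ 64
62 = 32 + 16 + 8 + 4 + 2, so 22^62 ≡ 64·59·40·24·15 ≡ 14 (mod 67)
29·14 = 406 ≡ 4 (mod 67)
4 ≡ 4 (mod 67); signature holds.

passes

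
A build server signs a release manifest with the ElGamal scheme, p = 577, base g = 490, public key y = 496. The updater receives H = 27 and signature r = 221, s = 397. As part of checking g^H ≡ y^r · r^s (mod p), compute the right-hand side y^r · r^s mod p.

540

496^2 = 246016 ≡ 214
496^4 ≡ 214^2 = 45796 ≡ 213
496^8 ≡ 213^2 = 45369 ≡ 363
496^16 ≡ 363^2 = 131769 ≡ 213
496^32 ≡ 213^2 = 45369 ≡ 363
496^64 ≡ 363^2 = 131769 ≡ 213
496^128 ≡ 213^2 = 45369 ≡ 363
221 = 128 + 64 + 16 + 8 + 4 + 1, so 496^221 ≡ 363·213·213·363·213·496 ≡ 57 (mod 577)
221^2 = 48841 ≡ 373
221^4 ≡ 373^2 = 139129 ≡ 72
221^8 ≡ 72^2 = 5184 ≡ 568
221^16 ≡ 568^2 = 322624 ≡ 81
221^32 ≡ 81^2 = 6561 ≡ 214
221^64 ≡ 214^2 = 45796 ≡ 213
221^128 ≡ 213^2 = 45369 ≡ 363
221^256 ≡ 363^2 = 131769 ≡ 213
397 = 256 + 128 + 8 + 4 + 1, so 221^397 ≡ 213·363·568·72·221 ≡ 465 (mod 577)
y^r · r^s ≡ 57·465 = 26505 ≡ 540 (mod 577)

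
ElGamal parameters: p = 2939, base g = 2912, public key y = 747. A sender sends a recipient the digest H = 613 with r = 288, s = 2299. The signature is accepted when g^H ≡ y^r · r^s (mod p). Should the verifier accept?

Left side g^H mod p:
2912^2 = 8479744 ≡ 729
2912^4 ≡ 729^2 = 531441 ≡ 2421
2912^8 ≡ 2421^2 = 5861241 ≡ 875
2912^16 ≡ 875^2 = 765625 ≡ 1485
2912^32 ≡ 1485^2 = 2205225 ≡ 975
2912^64 ≡ 975^2 = 950625 ≡ 1328
2912^128 ≡ 1328^2 = 1763584 ≡ 184
2912^256 ≡ 184^2 = 33856 ≡ 1527
2912^512 ≡ 1527^2 = 2331729 ≡ 1102
613 = 512 + 64 + 32 + 4 + 1, so 2912^613 ≡ 1102·1328·975·2421·2912 ≡ 1334 (mod 2939)
Right side y^r · r^s mod p:
747^2 = 558009 ≡ 2538
747^4 ≡ 2538^2 = 6441444 ≡ 2095
747^8 ≡ 2095^2 = 4389025 ≡ 1098
747^16 ≡ 1098^2 = 1205604 ≡ 614
747^32 ≡ 614^2 = 376996 ≡ 804
747^64 ≡ 804^2 = 646416 ≡ 2775
747^128 ≡ 2775^2 = 7700625 ≡ 445
747^256 ≡ 445^2 = 198025 ≡ 1112
288 = 256 + 32, so 747^288 ≡ 1112·804 ≡ 592 (mod 2939)
288^2 = 82944 ≡ 652
288^4 ≡ 652^2 = 425104 ≡ 1888
288^8 ≡ 1888^2 = 3564544 ≡ 2476
288^16 ≡ 2476^2 = 6130576 ≡ 2761
288^32 ≡ 2761^2 = 7623121 ≡ 2294
288^64 ≡ 2294^2 = 5262436 ≡ 1626
288^128 ≡ 1626^2 = 2643876 ≡ 1715
288^256 ≡ 1715^2 = 2941225 ≡ 2225
288^512 ≡ 2225^2 = 4950625 ≡ 1349
288^1024 ≡ 1349^2 = 1819801 ≡ 560
288^2048 ≡ 560^2 = 313600 ≡ 2066
2299 = 2048 + 128 + 64 + 32 + 16 + 8 + 2 + 1, so 288^2299 ≡ 2066·1715·1626·2294·2761·2476·652·288 ≡ 2137 (mod 2939)
592·2137 = 1265104 ≡ 1334 (mod 2939)
1334 ≡ 1334 (mod 2939), so the signature is genuine.

accept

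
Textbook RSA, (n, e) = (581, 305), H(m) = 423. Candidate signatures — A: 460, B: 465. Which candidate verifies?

Candidate A: Squares mod 581: 460^1≡460, 460^2≡116, 460^4≡93, 460^8≡515, 460^16≡289, 460^32≡438, 460^64≡114, 460^128≡214, 460^256≡478; 305 = 256 + 32 + 16 + 1, so 460^305 ≡ 478·438·289·460 ≡ 423 (mod 581)
  → matches H(m) = 423
Candidate B: Squares mod 581: 465^1≡465, 465^2≡93, 465^4≡515, 465^8≡289, 465^16≡438, 465^32≡114, 465^64≡214, 465^128≡478, 465^256≡151; 305 = 256 + 32 + 16 + 1, so 465^305 ≡ 151·114·438·465 ≡ 19 (mod 581)

A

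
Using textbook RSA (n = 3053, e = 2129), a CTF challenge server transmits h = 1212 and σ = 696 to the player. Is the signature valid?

valid

σ^2 ≡ 696^2 = 484416 ≡ 2042
σ^4 ≡ 2042^2 = 4169764 ≡ 2419
σ^8 ≡ 2419^2 = 5851561 ≡ 2013
σ^16 ≡ 2013^2 = 4052169 ≡ 838
σ^32 ≡ 838^2 = 702244 ≡ 54
σ^64 ≡ 54^2 = 2916
σ^128 ≡ 2916^2 = 8503056 ≡ 451
σ^256 ≡ 451^2 = 203401 ≡ 1903
σ^512 ≡ 1903^2 = 3621409 ≡ 551
σ^1024 ≡ 551^2 = 303601 ≡ 1354
σ^2048 ≡ 1354^2 = 1833316 ≡ 1516
2129 = 2048 + 64 + 16 + 1, so σ^2129 ≡ 1516·2916·838·696 ≡ 1212 (mod 3053)
Since 1212 equals the digest 1212, verification succeeds.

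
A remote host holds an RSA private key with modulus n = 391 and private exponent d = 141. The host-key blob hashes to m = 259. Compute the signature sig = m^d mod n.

361

m^2 ≡ 259^2 = 67081 ≡ 220
m^4 ≡ 220^2 = 48400 ≡ 307
m^8 ≡ 307^2 = 94249 ≡ 18
m^16 ≡ 18^2 = 324
m^32 ≡ 324^2 = 104976 ≡ 188
m^64 ≡ 188^2 = 35344 ≡ 154
m^128 ≡ 154^2 = 23716 ≡ 256
141 = 128 + 8 + 4 + 1, so m^141 ≡ 256·18·307·259 ≡ 361 (mod 391)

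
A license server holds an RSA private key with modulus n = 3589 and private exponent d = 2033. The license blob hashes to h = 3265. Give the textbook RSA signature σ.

2586

h^2033 mod 3589 = 2586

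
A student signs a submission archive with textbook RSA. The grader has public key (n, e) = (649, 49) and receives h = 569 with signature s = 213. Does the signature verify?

does not verify

Squares mod 649: s^1≡213, s^2≡588, s^4≡476, s^8≡75, s^16≡433, s^32≡577
49 = 32 + 16 + 1, so s^49 ≡ 577·433·213 ≡ 80 (mod 649)
The recovered value 80 does not match the digest 569.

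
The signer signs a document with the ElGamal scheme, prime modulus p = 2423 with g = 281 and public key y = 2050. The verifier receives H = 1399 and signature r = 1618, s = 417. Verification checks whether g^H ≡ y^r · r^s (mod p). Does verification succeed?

passes

Left side g^H mod p:
Squares mod 2423: 281^1≡281, 281^2≡1425, 281^4≡151, 281^8≡994, 281^16≡1875, 281^32≡2275, 281^64≡97, 281^128≡2140, 281^256≡130, 281^512≡2362, 281^1024≡1298
1399 = 1024 + 256 + 64 + 32 + 16 + 4 + 2 + 1, so 281^1399 ≡ 1298·130·97·2275·1875·151·1425·281 ≡ 1824 (mod 2423)
Right side y^r · r^s mod p:
Squares mod 2423: 2050^1≡2050, 2050^2≡1018, 2050^4≡1703, 2050^8≡2301, 2050^16≡346, 2050^32≡989, 2050^64≡1652, 2050^128≡806, 2050^256≡272, 2050^512≡1294, 2050^1024≡143
1618 = 1024 + 512 + 64 + 16 + 2, so 2050^1618 ≡ 143·1294·1652·346·1018 ≡ 277 (mod 2423)
Squares mod 2423: 1618^1≡1618, 1618^2≡1084, 1618^4≡2324, 1618^8≡109, 1618^16≡2189, 1618^32≡1450, 1618^64≡1759, 1618^128≡2333, 1618^256≡831
417 = 256 + 128 + 32 + 1, so 1618^417 ≡ 831·2333·1450·1618 ≡ 1896 (mod 2423)
277·1896 = 525192 ≡ 1824 (mod 2423)
1824 ≡ 1824 (mod 2423), so the signature is genuine.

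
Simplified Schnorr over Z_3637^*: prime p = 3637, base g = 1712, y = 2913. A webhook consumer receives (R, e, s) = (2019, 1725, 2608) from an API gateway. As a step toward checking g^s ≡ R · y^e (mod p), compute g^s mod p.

1712^2 = 2930944 ≡ 3159
1712^4 ≡ 3159^2 = 9979281 ≡ 2990
1712^8 ≡ 2990^2 = 8940100 ≡ 354
1712^16 ≡ 354^2 = 125316 ≡ 1658
1712^32 ≡ 1658^2 = 2748964 ≡ 3029
1712^64 ≡ 3029^2 = 9174841 ≡ 2327
1712^128 ≡ 2327^2 = 5414929 ≡ 3073
1712^256 ≡ 3073^2 = 9443329 ≡ 1677
1712^512 ≡ 1677^2 = 2812329 ≡ 928
1712^1024 ≡ 928^2 = 861184 ≡ 2852
1712^2048 ≡ 2852^2 = 8133904 ≡ 1572
2608 = 2048 + 512 + 32 + 16, so 1712^2608 ≡ 1572·928·3029·1658 ≡ 3320 (mod 3637)

3320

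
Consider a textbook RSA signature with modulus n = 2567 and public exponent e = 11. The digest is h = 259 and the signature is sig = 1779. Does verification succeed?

sig^2 ≡ 1779^2 = 3164841 ≡ 2297
sig^4 ≡ 2297^2 = 5276209 ≡ 1024
sig^8 ≡ 1024^2 = 1048576 ≡ 1240
11 = 8 + 2 + 1, so sig^11 ≡ 1240·2297·1779 ≡ 1542 (mod 2567)
The recovered value 1542 does not match the digest 259.

fails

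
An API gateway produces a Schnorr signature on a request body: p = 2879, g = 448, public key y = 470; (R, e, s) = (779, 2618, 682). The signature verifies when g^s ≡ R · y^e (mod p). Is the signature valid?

valid

g^s mod p:
Squares mod 2879: 448^1≡448, 448^2≡2053, 448^4≡2832, 448^8≡2209, 448^16≡2655, 448^32≡1233, 448^64≡177, 448^128≡2539, 448^256≡440, 448^512≡707
682 = 512 + 128 + 32 + 8 + 2, so 448^682 ≡ 707·2539·1233·2209·2053 ≡ 1061 (mod 2879)
R · y^e mod p:
Squares mod 2879: 470^1≡470, 470^2≡2096, 470^4≡2741, 470^8≡1770, 470^16≡548, 470^32≡888, 470^64≡2577, 470^128≡1955, 470^256≡1592, 470^512≡944, 470^1024≡1525, 470^2048≡2272
2618 = 2048 + 512 + 32 + 16 + 8 + 2, so 470^2618 ≡ 2272·944·888·548·1770·2096 ≡ 2411 (mod 2879)
779·2411 = 1878169 ≡ 1061 (mod 2879)
1061 ≡ 1061 (mod 2879); signature holds.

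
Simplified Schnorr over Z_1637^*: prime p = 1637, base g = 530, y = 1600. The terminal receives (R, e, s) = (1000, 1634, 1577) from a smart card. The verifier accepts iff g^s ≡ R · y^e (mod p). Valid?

no

g^s mod p:
530^2 = 280900 ≡ 973
530^4 ≡ 973^2 = 946729 ≡ 543
530^8 ≡ 543^2 = 294849 ≡ 189
530^16 ≡ 189^2 = 35721 ≡ 1344
530^32 ≡ 1344^2 = 1806336 ≡ 725
530^64 ≡ 725^2 = 525625 ≡ 148
530^128 ≡ 148^2 = 21904 ≡ 623
530^256 ≡ 623^2 = 388129 ≡ 160
530^512 ≡ 160^2 = 25600 ≡ 1045
530^1024 ≡ 1045^2 = 1092025 ≡ 146
1577 = 1024 + 512 + 32 + 8 + 1, so 530^1577 ≡ 146·1045·725·189·530 ≡ 1303 (mod 1637)
R · y^e mod p:
1600^2 = 2560000 ≡ 1369
1600^4 ≡ 1369^2 = 1874161 ≡ 1433
1600^8 ≡ 1433^2 = 2053489 ≡ 691
1600^16 ≡ 691^2 = 477481 ≡ 1114
1600^32 ≡ 1114^2 = 1240996 ≡ 150
1600^64 ≡ 150^2 = 22500 ≡ 1219
1600^128 ≡ 1219^2 = 1485961 ≡ 1202
1600^256 ≡ 1202^2 = 1444804 ≡ 970
1600^512 ≡ 970^2 = 940900 ≡ 1262
1600^1024 ≡ 1262^2 = 1592644 ≡ 1480
1634 = 1024 + 512 + 64 + 32 + 2, so 1600^1634 ≡ 1480·1262·1219·150·1369 ≡ 226 (mod 1637)
1000·226 = 226000 ≡ 94 (mod 1637)
1303 ≠ 94; the check fails.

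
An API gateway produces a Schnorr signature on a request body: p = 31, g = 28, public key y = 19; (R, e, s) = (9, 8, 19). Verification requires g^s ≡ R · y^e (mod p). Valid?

g^s mod p:
28^2 = 784 ≡ 9
28^4 ≡ 9^2 = 81 ≡ 19
28^8 ≡ 19^2 = 361 ≡ 20
28^16 ≡ 20^2 = 400 ≡ 28
19 = 16 + 2 + 1, so 28^19 ≡ 28·9·28 ≡ 19 (mod 31)
R · y^e mod p:
19^2 = 361 ≡ 20
19^4 ≡ 20^2 = 400 ≡ 28
19^8 ≡ 28^2 = 784 ≡ 9
9·9 = 81 ≡ 19 (mod 31)
19 ≡ 19 (mod 31); signature holds.

yes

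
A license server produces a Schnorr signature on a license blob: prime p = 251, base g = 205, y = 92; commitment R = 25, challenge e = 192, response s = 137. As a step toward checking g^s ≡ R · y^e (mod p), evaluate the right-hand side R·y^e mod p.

92^2 = 8464 ≡ 181
92^4 ≡ 181^2 = 32761 ≡ 131
92^8 ≡ 131^2 = 17161 ≡ 93
92^16 ≡ 93^2 = 8649 ≡ 115
92^32 ≡ 115^2 = 13225 ≡ 173
92^64 ≡ 173^2 = 29929 ≡ 60
92^128 ≡ 60^2 = 3600 ≡ 86
192 = 128 + 64, so 92^192 ≡ 86·60 ≡ 140 (mod 251)
R · y^e ≡ 25·140 = 3500 ≡ 237 (mod 251)

237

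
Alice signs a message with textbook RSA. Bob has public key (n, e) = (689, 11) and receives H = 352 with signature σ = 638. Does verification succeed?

σ^2 ≡ 638^2 = 407044 ≡ 534
σ^4 ≡ 534^2 = 285156 ≡ 599
σ^8 ≡ 599^2 = 358801 ≡ 521
11 = 8 + 2 + 1, so σ^11 ≡ 521·534·638 ≡ 352 (mod 689)
Since 352 equals the digest 352, verification succeeds.

passes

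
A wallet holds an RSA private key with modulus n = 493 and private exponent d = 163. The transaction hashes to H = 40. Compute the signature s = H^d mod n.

114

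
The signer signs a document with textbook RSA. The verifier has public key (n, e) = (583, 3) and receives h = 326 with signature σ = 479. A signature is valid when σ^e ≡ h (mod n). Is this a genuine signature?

genuine

σ^3 mod 583 = 326
σ^3 mod 583 = 326 matches h.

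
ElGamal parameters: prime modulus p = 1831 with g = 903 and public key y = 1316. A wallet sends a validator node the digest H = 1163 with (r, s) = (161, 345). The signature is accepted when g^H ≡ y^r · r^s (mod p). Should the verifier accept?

Left side g^H mod p:
Squares mod 1831: 903^1≡903, 903^2≡614, 903^4≡1641, 903^8≡1311, 903^16≡1243, 903^32≡1516, 903^64≡351, 903^128≡524, 903^256≡1757, 903^512≡1814, 903^1024≡289
1163 = 1024 + 128 + 8 + 2 + 1, so 903^1163 ≡ 289·524·1311·614·903 ≡ 190 (mod 1831)
Right side y^r · r^s mod p:
Squares mod 1831: 1316^1≡1316, 1316^2≡1561, 1316^4≡1491, 1316^8≡247, 1316^16≡586, 1316^32≡999, 1316^64≡106, 1316^128≡250
161 = 128 + 32 + 1, so 1316^161 ≡ 250·999·1316 ≡ 1007 (mod 1831)
Squares mod 1831: 161^1≡161, 161^2≡287, 161^4≡1805, 161^8≡676, 161^16≡1057, 161^32≡339, 161^64≡1399, 161^128≡1693, 161^256≡734
345 = 256 + 64 + 16 + 8 + 1, so 161^345 ≡ 734·1399·1057·676·161 ≡ 1542 (mod 1831)
1007·1542 = 1552794 ≡ 106 (mod 1831)
190 ≠ 106, so verification fails.

reject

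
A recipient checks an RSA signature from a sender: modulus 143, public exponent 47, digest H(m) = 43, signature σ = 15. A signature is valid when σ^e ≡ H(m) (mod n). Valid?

no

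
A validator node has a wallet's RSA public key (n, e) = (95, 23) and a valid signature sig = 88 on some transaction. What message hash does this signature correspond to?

27

sig^23 mod 95 = 27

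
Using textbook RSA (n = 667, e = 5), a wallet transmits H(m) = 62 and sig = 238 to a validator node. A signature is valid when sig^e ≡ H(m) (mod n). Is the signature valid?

valid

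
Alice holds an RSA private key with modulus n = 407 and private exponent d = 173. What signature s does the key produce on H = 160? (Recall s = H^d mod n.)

Squares mod 407: H^1≡160, H^2≡366, H^4≡53, H^8≡367, H^16≡379, H^32≡377, H^64≡86, H^128≡70
173 = 128 + 32 + 8 + 4 + 1, so H^173 ≡ 70·377·367·53·160 ≡ 403 (mod 407)

403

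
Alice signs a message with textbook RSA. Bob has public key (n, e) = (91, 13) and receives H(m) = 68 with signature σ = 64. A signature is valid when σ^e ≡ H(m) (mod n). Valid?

no

Squares mod 91: σ^1≡64, σ^2≡1, σ^4≡1, σ^8≡1
13 = 8 + 4 + 1, so σ^13 ≡ 1·1·64 ≡ 64 (mod 91)
The recovered value 64 does not match the digest 68.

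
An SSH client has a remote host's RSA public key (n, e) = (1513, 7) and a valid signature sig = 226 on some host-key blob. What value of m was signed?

sig^2 ≡ 226^2 = 51076 ≡ 1147
sig^4 ≡ 1147^2 = 1315609 ≡ 812
7 = 4 + 2 + 1, so sig^7 ≡ 812·1147·226 ≡ 1217 (mod 1513)

1217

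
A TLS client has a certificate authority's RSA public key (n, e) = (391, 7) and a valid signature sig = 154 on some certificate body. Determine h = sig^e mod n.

18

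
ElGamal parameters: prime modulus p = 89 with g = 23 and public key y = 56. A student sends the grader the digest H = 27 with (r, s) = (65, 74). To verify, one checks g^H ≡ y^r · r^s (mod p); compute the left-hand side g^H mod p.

59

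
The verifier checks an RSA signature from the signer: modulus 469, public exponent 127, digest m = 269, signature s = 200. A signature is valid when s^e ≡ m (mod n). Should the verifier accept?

reject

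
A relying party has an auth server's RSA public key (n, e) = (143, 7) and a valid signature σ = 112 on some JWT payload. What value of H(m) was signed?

σ^2 ≡ 112^2 = 12544 ≡ 103
σ^4 ≡ 103^2 = 10609 ≡ 27
7 = 4 + 2 + 1, so σ^7 ≡ 27·103·112 ≡ 18 (mod 143)

18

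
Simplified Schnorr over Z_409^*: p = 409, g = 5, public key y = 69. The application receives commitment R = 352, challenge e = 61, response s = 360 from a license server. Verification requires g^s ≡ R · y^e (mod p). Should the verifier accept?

reject

g^s mod p:
5^2 = 25
5^4 ≡ 25^2 = 625 ≡ 216
5^8 ≡ 216^2 = 46656 ≡ 30
5^16 ≡ 30^2 = 900 ≡ 82
5^32 ≡ 82^2 = 6724 ≡ 180
5^64 ≡ 180^2 = 32400 ≡ 89
5^128 ≡ 89^2 = 7921 ≡ 150
5^256 ≡ 150^2 = 22500 ≡ 5
360 = 256 + 64 + 32 + 8, so 5^360 ≡ 5·89·180·30 ≡ 125 (mod 409)
R · y^e mod p:
69^2 = 4761 ≡ 262
69^4 ≡ 262^2 = 68644 ≡ 341
69^8 ≡ 341^2 = 116281 ≡ 125
69^16 ≡ 125^2 = 15625 ≡ 83
69^32 ≡ 83^2 = 6889 ≡ 345
61 = 32 + 16 + 8 + 4 + 1, so 69^61 ≡ 345·83·125·341·69 ≡ 30 (mod 409)
352·30 = 10560 ≡ 335 (mod 409)
125 ≠ 335; the check fails.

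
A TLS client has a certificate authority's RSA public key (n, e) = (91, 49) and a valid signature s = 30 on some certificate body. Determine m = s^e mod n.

s^2 ≡ 30^2 = 900 ≡ 81
s^4 ≡ 81^2 = 6561 ≡ 9
s^8 ≡ 9^2 = 81
s^16 ≡ 81^2 = 6561 ≡ 9
s^32 ≡ 9^2 = 81
49 = 32 + 16 + 1, so s^49 ≡ 81·9·30 ≡ 30 (mod 91)

30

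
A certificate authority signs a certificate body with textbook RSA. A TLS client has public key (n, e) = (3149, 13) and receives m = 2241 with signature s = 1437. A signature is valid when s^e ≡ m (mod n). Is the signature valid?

valid

s^2 ≡ 1437^2 = 2064969 ≡ 2374
s^4 ≡ 2374^2 = 5635876 ≡ 2315
s^8 ≡ 2315^2 = 5359225 ≡ 2776
13 = 8 + 4 + 1, so s^13 ≡ 2776·2315·1437 ≡ 2241 (mod 3149)
2241 = m, so the signature checks out.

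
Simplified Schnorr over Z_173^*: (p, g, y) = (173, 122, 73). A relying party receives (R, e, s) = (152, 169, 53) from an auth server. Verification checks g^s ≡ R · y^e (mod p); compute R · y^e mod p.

73^169 mod 173 = 49
R · y^e ≡ 152·49 = 7448 ≡ 9 (mod 173)

9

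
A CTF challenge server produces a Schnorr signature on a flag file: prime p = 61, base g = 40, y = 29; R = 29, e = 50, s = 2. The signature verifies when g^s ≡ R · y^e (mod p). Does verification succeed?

g^s mod p:
40^2 mod 61 = 14
R · y^e mod p:
29^50 mod 61 = 48
29·48 = 1392 ≡ 50 (mod 61)
14 ≠ 50; the check fails.

fails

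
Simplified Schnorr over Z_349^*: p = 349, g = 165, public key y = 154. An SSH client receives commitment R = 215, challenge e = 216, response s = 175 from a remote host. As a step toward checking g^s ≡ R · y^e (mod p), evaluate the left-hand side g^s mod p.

Squares mod 349: 165^1≡165, 165^2≡3, 165^4≡9, 165^8≡81, 165^16≡279, 165^32≡14, 165^64≡196, 165^128≡26
175 = 128 + 32 + 8 + 4 + 2 + 1, so 165^175 ≡ 26·14·81·9·3·165 ≡ 184 (mod 349)

184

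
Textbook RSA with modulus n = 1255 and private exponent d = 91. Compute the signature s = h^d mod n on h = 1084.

954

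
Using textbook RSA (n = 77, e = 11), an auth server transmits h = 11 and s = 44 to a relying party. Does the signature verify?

verifies

s^11 mod 77 = 11
s^11 mod 77 = 11 matches h.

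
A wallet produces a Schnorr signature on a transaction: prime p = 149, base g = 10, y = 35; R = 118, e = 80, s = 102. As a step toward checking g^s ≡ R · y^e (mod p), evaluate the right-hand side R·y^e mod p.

26

35^2 = 1225 ≡ 33
35^4 ≡ 33^2 = 1089 ≡ 46
35^8 ≡ 46^2 = 2116 ≡ 30
35^16 ≡ 30^2 = 900 ≡ 6
35^32 ≡ 6^2 = 36
35^64 ≡ 36^2 = 1296 ≡ 104
80 = 64 + 16, so 35^80 ≡ 104·6 ≡ 28 (mod 149)
R · y^e ≡ 118·28 = 3304 ≡ 26 (mod 149)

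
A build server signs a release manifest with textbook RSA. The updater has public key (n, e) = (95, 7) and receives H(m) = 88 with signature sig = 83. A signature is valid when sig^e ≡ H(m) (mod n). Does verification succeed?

sig^2 ≡ 83^2 = 6889 ≡ 49
sig^4 ≡ 49^2 = 2401 ≡ 26
7 = 4 + 2 + 1, so sig^7 ≡ 26·49·83 ≡ 7 (mod 95)
The recovered value 7 does not match the digest 88.

fails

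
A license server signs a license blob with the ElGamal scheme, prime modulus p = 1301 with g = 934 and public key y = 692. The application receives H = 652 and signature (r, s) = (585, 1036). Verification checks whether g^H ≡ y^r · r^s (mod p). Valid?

no

Left side g^H mod p:
934^2 = 872356 ≡ 686
934^4 ≡ 686^2 = 470596 ≡ 935
934^8 ≡ 935^2 = 874225 ≡ 1254
934^16 ≡ 1254^2 = 1572516 ≡ 908
934^32 ≡ 908^2 = 824464 ≡ 931
934^64 ≡ 931^2 = 866761 ≡ 295
934^128 ≡ 295^2 = 87025 ≡ 1159
934^256 ≡ 1159^2 = 1343281 ≡ 649
934^512 ≡ 649^2 = 421201 ≡ 978
652 = 512 + 128 + 8 + 4, so 934^652 ≡ 978·1159·1254·935 ≡ 686 (mod 1301)
Right side y^r · r^s mod p:
692^2 = 478864 ≡ 96
692^4 ≡ 96^2 = 9216 ≡ 109
692^8 ≡ 109^2 = 11881 ≡ 172
692^16 ≡ 172^2 = 29584 ≡ 962
692^32 ≡ 962^2 = 925444 ≡ 433
692^64 ≡ 433^2 = 187489 ≡ 145
692^128 ≡ 145^2 = 21025 ≡ 209
692^256 ≡ 209^2 = 43681 ≡ 748
692^512 ≡ 748^2 = 559504 ≡ 74
585 = 512 + 64 + 8 + 1, so 692^585 ≡ 74·145·172·692 ≡ 870 (mod 1301)
585^2 = 342225 ≡ 62
585^4 ≡ 62^2 = 3844 ≡ 1242
585^8 ≡ 1242^2 = 1542564 ≡ 879
585^16 ≡ 879^2 = 772641 ≡ 1148
585^32 ≡ 1148^2 = 1317904 ≡ 1292
585^64 ≡ 1292^2 = 1669264 ≡ 81
585^128 ≡ 81^2 = 6561 ≡ 56
585^256 ≡ 56^2 = 3136 ≡ 534
585^512 ≡ 534^2 = 285156 ≡ 237
585^1024 ≡ 237^2 = 56169 ≡ 226
1036 = 1024 + 8 + 4, so 585^1036 ≡ 226·879·1242 ≡ 123 (mod 1301)
870·123 = 107010 ≡ 328 (mod 1301)
686 ≠ 328, so verification fails.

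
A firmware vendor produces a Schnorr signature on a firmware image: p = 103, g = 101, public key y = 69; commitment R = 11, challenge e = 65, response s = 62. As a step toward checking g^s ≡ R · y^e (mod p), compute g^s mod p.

91

101^2 = 10201 ≡ 4
101^4 ≡ 4^2 = 16
101^8 ≡ 16^2 = 256 ≡ 50
101^16 ≡ 50^2 = 2500 ≡ 28
101^32 ≡ 28^2 = 784 ≡ 63
62 = 32 + 16 + 8 + 4 + 2, so 101^62 ≡ 63·28·50·16·4 ≡ 91 (mod 103)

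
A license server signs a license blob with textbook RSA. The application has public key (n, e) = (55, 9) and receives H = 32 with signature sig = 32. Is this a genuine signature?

genuine

sig^2 ≡ 32^2 = 1024 ≡ 34
sig^4 ≡ 34^2 = 1156 ≡ 1
sig^8 ≡ 1^2 = 1
9 = 8 + 1, so sig^9 ≡ 1·32 ≡ 32 (mod 55)
sig^9 mod 55 = 32 matches H.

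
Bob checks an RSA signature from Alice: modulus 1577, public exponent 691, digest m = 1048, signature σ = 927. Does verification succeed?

σ^2 ≡ 927^2 = 859329 ≡ 1441
σ^4 ≡ 1441^2 = 2076481 ≡ 1149
σ^8 ≡ 1149^2 = 1320201 ≡ 252
σ^16 ≡ 252^2 = 63504 ≡ 424
σ^32 ≡ 424^2 = 179776 ≡ 1575
σ^64 ≡ 1575^2 = 2480625 ≡ 4
σ^128 ≡ 4^2 = 16
σ^256 ≡ 16^2 = 256
σ^512 ≡ 256^2 = 65536 ≡ 879
691 = 512 + 128 + 32 + 16 + 2 + 1, so σ^691 ≡ 879·16·1575·424·1441·927 ≡ 488 (mod 1577)
The recovered value 488 does not match the digest 1048.

fails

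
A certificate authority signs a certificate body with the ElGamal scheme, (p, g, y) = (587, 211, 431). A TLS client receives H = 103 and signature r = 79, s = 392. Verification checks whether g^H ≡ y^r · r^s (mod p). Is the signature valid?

Left side g^H mod p:
211^103 mod 587 = 264
Right side y^r · r^s mod p:
431^79 mod 587 = 203
79^392 mod 587 = 36
203·36 = 7308 ≡ 264 (mod 587)
264 ≡ 264 (mod 587), so the signature is genuine.

valid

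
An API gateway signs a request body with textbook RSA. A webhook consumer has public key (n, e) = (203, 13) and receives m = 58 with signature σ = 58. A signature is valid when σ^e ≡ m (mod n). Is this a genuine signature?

σ^2 ≡ 58^2 = 3364 ≡ 116
σ^4 ≡ 116^2 = 13456 ≡ 58
σ^8 ≡ 58^2 = 3364 ≡ 116
13 = 8 + 4 + 1, so σ^13 ≡ 116·58·58 ≡ 58 (mod 203)
σ^13 mod 203 = 58 matches m.

genuine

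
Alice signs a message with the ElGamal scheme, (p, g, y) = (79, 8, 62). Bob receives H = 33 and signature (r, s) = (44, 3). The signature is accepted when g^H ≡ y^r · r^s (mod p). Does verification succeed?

Left side g^H mod p:
8^2 = 64
8^4 ≡ 64^2 = 4096 ≡ 67
8^8 ≡ 67^2 = 4489 ≡ 65
8^16 ≡ 65^2 = 4225 ≡ 38
8^32 ≡ 38^2 = 1444 ≡ 22
33 = 32 + 1, so 8^33 ≡ 22·8 ≡ 18 (mod 79)
Right side y^r · r^s mod p:
62^2 = 3844 ≡ 52
62^4 ≡ 52^2 = 2704 ≡ 18
62^8 ≡ 18^2 = 324 ≡ 8
62^16 ≡ 8^2 = 64
62^32 ≡ 64^2 = 4096 ≡ 67
44 = 32 + 8 + 4, so 62^44 ≡ 67·8·18 ≡ 10 (mod 79)
44^2 = 1936 ≡ 40
3 = 2 + 1, so 44^3 ≡ 40·44 ≡ 22 (mod 79)
10·22 = 220 ≡ 62 (mod 79)
18 ≠ 62, so verification fails.

fails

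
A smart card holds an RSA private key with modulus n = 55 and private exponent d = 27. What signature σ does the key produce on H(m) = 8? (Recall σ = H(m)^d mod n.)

(H(m))^2 ≡ 8^2 = 64 ≡ 9
(H(m))^4 ≡ 9^2 = 81 ≡ 26
(H(m))^8 ≡ 26^2 = 676 ≡ 16
(H(m))^16 ≡ 16^2 = 256 ≡ 36
27 = 16 + 8 + 2 + 1, so (H(m))^27 ≡ 36·16·9·8 ≡ 2 (mod 55)

2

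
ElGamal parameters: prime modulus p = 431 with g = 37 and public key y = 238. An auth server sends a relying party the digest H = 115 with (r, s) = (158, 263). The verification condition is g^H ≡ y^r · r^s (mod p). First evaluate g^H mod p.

350

Squares mod 431: 37^1≡37, 37^2≡76, 37^4≡173, 37^8≡190, 37^16≡327, 37^32≡41, 37^64≡388
115 = 64 + 32 + 16 + 2 + 1, so 37^115 ≡ 388·41·327·76·37 ≡ 350 (mod 431)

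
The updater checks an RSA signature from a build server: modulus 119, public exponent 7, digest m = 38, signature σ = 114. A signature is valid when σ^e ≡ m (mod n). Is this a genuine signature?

σ^2 ≡ 114^2 = 12996 ≡ 25
σ^4 ≡ 25^2 = 625 ≡ 30
7 = 4 + 2 + 1, so σ^7 ≡ 30·25·114 ≡ 58 (mod 119)
The recovered value 58 does not match the digest 38.

forged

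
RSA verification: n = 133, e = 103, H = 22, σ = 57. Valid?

σ^103 mod 133 = 57
57 ≠ 22, so verification fails.

no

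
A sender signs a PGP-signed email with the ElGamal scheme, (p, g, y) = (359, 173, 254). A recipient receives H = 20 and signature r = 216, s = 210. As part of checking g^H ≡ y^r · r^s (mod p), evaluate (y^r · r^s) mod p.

37

254^2 = 64516 ≡ 255
254^4 ≡ 255^2 = 65025 ≡ 46
254^8 ≡ 46^2 = 2116 ≡ 321
254^16 ≡ 321^2 = 103041 ≡ 8
254^32 ≡ 8^2 = 64
254^64 ≡ 64^2 = 4096 ≡ 147
254^128 ≡ 147^2 = 21609 ≡ 69
216 = 128 + 64 + 16 + 8, so 254^216 ≡ 69·147·8·321 ≡ 338 (mod 359)
216^2 = 46656 ≡ 345
216^4 ≡ 345^2 = 119025 ≡ 196
216^8 ≡ 196^2 = 38416 ≡ 3
216^16 ≡ 3^2 = 9
216^32 ≡ 9^2 = 81
216^64 ≡ 81^2 = 6561 ≡ 99
216^128 ≡ 99^2 = 9801 ≡ 108
210 = 128 + 64 + 16 + 2, so 216^210 ≡ 108·99·9·345 ≡ 135 (mod 359)
y^r · r^s ≡ 338·135 = 45630 ≡ 37 (mod 359)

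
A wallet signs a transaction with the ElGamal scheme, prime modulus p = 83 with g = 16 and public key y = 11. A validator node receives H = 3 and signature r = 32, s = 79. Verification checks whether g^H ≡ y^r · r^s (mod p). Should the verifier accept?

Left side g^H mod p:
16^2 = 256 ≡ 7
3 = 2 + 1, so 16^3 ≡ 7·16 ≡ 29 (mod 83)
Right side y^r · r^s mod p:
11^2 = 121 ≡ 38
11^4 ≡ 38^2 = 1444 ≡ 33
11^8 ≡ 33^2 = 1089 ≡ 10
11^16 ≡ 10^2 = 100 ≡ 17
11^32 ≡ 17^2 = 289 ≡ 40
32^2 = 1024 ≡ 28
32^4 ≡ 28^2 = 784 ≡ 37
32^8 ≡ 37^2 = 1369 ≡ 41
32^16 ≡ 41^2 = 1681 ≡ 21
32^32 ≡ 21^2 = 441 ≡ 26
32^64 ≡ 26^2 = 676 ≡ 12
79 = 64 + 8 + 4 + 2 + 1, so 32^79 ≡ 12·41·37·28·32 ≡ 39 (mod 83)
40·39 = 1560 ≡ 66 (mod 83)
29 ≠ 66, so verification fails.

reject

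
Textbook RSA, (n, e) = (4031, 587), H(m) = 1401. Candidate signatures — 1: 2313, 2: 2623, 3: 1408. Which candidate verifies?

Candidate 1: Squares mod 4031: 2313^1≡2313, 2313^2≡832, 2313^4≡2923, 2313^8≡2240, 2313^16≡3036, 2313^32≡2430, 2313^64≡3516, 2313^128≡3210, 2313^256≡864, 2313^512≡761; 587 = 512 + 64 + 8 + 2 + 1, so 2313^587 ≡ 761·3516·2240·832·2313 ≡ 584 (mod 4031)
Candidate 2: Squares mod 4031: 2623^1≡2623, 2623^2≡3243, 2623^4≡170, 2623^8≡683, 2623^16≡2924, 2623^32≡25, 2623^64≡625, 2623^128≡3649, 2623^256≡808, 2623^512≡3873; 587 = 512 + 64 + 8 + 2 + 1, so 2623^587 ≡ 3873·625·683·3243·2623 ≡ 1401 (mod 4031)
  → matches H(m) = 1401
Candidate 3: Squares mod 4031: 1408^1≡1408, 1408^2≡3243, 1408^4≡170, 1408^8≡683, 1408^16≡2924, 1408^32≡25, 1408^64≡625, 1408^128≡3649, 1408^256≡808, 1408^512≡3873; 587 = 512 + 64 + 8 + 2 + 1, so 1408^587 ≡ 3873·625·683·3243·1408 ≡ 2630 (mod 4031)

2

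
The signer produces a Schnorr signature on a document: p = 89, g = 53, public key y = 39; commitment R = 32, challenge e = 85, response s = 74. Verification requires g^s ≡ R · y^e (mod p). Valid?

no

g^s mod p:
Squares mod 89: 53^1≡53, 53^2≡50, 53^4≡8, 53^8≡64, 53^16≡2, 53^32≡4, 53^64≡16
74 = 64 + 8 + 2, so 53^74 ≡ 16·64·50 ≡ 25 (mod 89)
R · y^e mod p:
Squares mod 89: 39^1≡39, 39^2≡8, 39^4≡64, 39^8≡2, 39^16≡4, 39^32≡16, 39^64≡78
85 = 64 + 16 + 4 + 1, so 39^85 ≡ 78·4·64·39 ≡ 2 (mod 89)
32·2 = 64 ≡ 64 (mod 89)
25 ≠ 64; the check fails.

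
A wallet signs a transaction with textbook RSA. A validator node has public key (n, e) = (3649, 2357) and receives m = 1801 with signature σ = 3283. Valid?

yes

Squares mod 3649: σ^1≡3283, σ^2≡2592, σ^4≡655, σ^8≡2092, σ^16≡1313, σ^32≡1641, σ^64≡3568, σ^128≡2912, σ^256≡3117, σ^512≡2051, σ^1024≡2953, σ^2048≡2748
2357 = 2048 + 256 + 32 + 16 + 4 + 1, so σ^2357 ≡ 2748·3117·1641·1313·655·3283 ≡ 1801 (mod 3649)
σ^2357 mod 3649 = 1801 matches m.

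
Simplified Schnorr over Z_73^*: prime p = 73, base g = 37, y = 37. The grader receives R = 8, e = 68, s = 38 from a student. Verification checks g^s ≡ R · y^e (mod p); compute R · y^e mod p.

55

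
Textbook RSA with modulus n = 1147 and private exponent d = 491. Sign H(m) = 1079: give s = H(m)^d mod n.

(H(m))^2 ≡ 1079^2 = 1164241 ≡ 36
(H(m))^4 ≡ 36^2 = 1296 ≡ 149
(H(m))^8 ≡ 149^2 = 22201 ≡ 408
(H(m))^16 ≡ 408^2 = 166464 ≡ 149
(H(m))^32 ≡ 149^2 = 22201 ≡ 408
(H(m))^64 ≡ 408^2 = 166464 ≡ 149
(H(m))^128 ≡ 149^2 = 22201 ≡ 408
(H(m))^256 ≡ 408^2 = 166464 ≡ 149
491 = 256 + 128 + 64 + 32 + 8 + 2 + 1, so (H(m))^491 ≡ 149·408·149·408·408·36·1079 ≡ 253 (mod 1147)

253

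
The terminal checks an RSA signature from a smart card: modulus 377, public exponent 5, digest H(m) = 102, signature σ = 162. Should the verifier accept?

reject

σ^2 ≡ 162^2 = 26244 ≡ 231
σ^4 ≡ 231^2 = 53361 ≡ 204
5 = 4 + 1, so σ^5 ≡ 204·162 ≡ 249 (mod 377)
249 ≠ 102, so verification fails.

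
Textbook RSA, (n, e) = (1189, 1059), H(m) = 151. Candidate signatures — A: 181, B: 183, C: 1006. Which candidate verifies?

B

Candidate A: Squares mod 1189: 181^1≡181, 181^2≡658, 181^4≡168, 181^8≡877, 181^16≡1035, 181^32≡1125, 181^64≡529, 181^128≡426, 181^256≡748, 181^512≡674, 181^1024≡78; 1059 = 1024 + 32 + 2 + 1, so 181^1059 ≡ 78·1125·658·181 ≡ 832 (mod 1189)
Candidate B: Squares mod 1189: 183^1≡183, 183^2≡197, 183^4≡761, 183^8≡78, 183^16≡139, 183^32≡297, 183^64≡223, 183^128≡980, 183^256≡877, 183^512≡1035, 183^1024≡1125; 1059 = 1024 + 32 + 2 + 1, so 183^1059 ≡ 1125·297·197·183 ≡ 151 (mod 1189)
  → matches H(m) = 151
Candidate C: Squares mod 1189: 1006^1≡1006, 1006^2≡197, 1006^4≡761, 1006^8≡78, 1006^16≡139, 1006^32≡297, 1006^64≡223, 1006^128≡980, 1006^256≡877, 1006^512≡1035, 1006^1024≡1125; 1059 = 1024 + 32 + 2 + 1, so 1006^1059 ≡ 1125·297·197·1006 ≡ 1038 (mod 1189)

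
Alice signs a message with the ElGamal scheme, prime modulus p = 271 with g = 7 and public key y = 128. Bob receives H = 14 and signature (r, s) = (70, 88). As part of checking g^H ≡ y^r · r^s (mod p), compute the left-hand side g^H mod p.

7^2 = 49
7^4 ≡ 49^2 = 2401 ≡ 233
7^8 ≡ 233^2 = 54289 ≡ 89
14 = 8 + 4 + 2, so 7^14 ≡ 89·233·49 ≡ 134 (mod 271)

134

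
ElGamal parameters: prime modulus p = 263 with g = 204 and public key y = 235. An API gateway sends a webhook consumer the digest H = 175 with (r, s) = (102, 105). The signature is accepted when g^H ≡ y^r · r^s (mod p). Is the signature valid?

valid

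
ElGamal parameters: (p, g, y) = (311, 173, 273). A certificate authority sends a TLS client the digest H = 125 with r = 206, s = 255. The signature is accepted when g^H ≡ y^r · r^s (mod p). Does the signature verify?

Left side g^H mod p:
173^125 mod 311 = 105
Right side y^r · r^s mod p:
273^206 mod 311 = 107
206^255 mod 311 = 41
107·41 = 4387 ≡ 33 (mod 311)
105 ≠ 33, so verification fails.

does not verify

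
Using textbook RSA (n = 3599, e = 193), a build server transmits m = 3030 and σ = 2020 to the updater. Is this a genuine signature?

forged

σ^2 ≡ 2020^2 = 4080400 ≡ 2733
σ^4 ≡ 2733^2 = 7469289 ≡ 1364
σ^8 ≡ 1364^2 = 1860496 ≡ 3412
σ^16 ≡ 3412^2 = 11641744 ≡ 2578
σ^32 ≡ 2578^2 = 6646084 ≡ 2330
σ^64 ≡ 2330^2 = 5428900 ≡ 1608
σ^128 ≡ 1608^2 = 2585664 ≡ 1582
193 = 128 + 64 + 1, so σ^193 ≡ 1582·1608·2020 ≡ 1702 (mod 3599)
1702 ≠ 3030, so verification fails.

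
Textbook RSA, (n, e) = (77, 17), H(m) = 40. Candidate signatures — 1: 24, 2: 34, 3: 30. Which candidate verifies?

1

Candidate 1: Squares mod 77: 24^1≡24, 24^2≡37, 24^4≡60, 24^8≡58, 24^16≡53; 17 = 16 + 1, so 24^17 ≡ 53·24 ≡ 40 (mod 77)
  → matches H(m) = 40
Candidate 2: Squares mod 77: 34^1≡34, 34^2≡1, 34^4≡1, 34^8≡1, 34^16≡1; 17 = 16 + 1, so 34^17 ≡ 1·34 ≡ 34 (mod 77)
Candidate 3: Squares mod 77: 30^1≡30, 30^2≡53, 30^4≡37, 30^8≡60, 30^16≡58; 17 = 16 + 1, so 30^17 ≡ 58·30 ≡ 46 (mod 77)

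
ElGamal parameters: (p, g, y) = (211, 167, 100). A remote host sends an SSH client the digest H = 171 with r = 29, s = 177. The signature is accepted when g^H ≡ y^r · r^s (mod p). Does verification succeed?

fails

Left side g^H mod p:
Squares mod 211: 167^1≡167, 167^2≡37, 167^4≡103, 167^8≡59, 167^16≡105, 167^32≡53, 167^64≡66, 167^128≡136
171 = 128 + 32 + 8 + 2 + 1, so 167^171 ≡ 136·53·59·37·167 ≡ 90 (mod 211)
Right side y^r · r^s mod p:
Squares mod 211: 100^1≡100, 100^2≡83, 100^4≡137, 100^8≡201, 100^16≡100
29 = 16 + 8 + 4 + 1, so 100^29 ≡ 100·201·137·100 ≡ 19 (mod 211)
Squares mod 211: 29^1≡29, 29^2≡208, 29^4≡9, 29^8≡81, 29^16≡20, 29^32≡189, 29^64≡62, 29^128≡46
177 = 128 + 32 + 16 + 1, so 29^177 ≡ 46·189·20·29 ≡ 42 (mod 211)
19·42 = 798 ≡ 165 (mod 211)
90 ≠ 165, so verification fails.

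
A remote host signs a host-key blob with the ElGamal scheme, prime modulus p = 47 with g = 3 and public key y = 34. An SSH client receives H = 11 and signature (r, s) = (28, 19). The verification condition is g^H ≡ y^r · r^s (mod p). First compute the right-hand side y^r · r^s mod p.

Squares mod 47: 34^1≡34, 34^2≡28, 34^4≡32, 34^8≡37, 34^16≡6
28 = 16 + 8 + 4, so 34^28 ≡ 6·37·32 ≡ 7 (mod 47)
Squares mod 47: 28^1≡28, 28^2≡32, 28^4≡37, 28^8≡6, 28^16≡36
19 = 16 + 2 + 1, so 28^19 ≡ 36·32·28 ≡ 14 (mod 47)
y^r · r^s ≡ 7·14 = 98 ≡ 4 (mod 47)

4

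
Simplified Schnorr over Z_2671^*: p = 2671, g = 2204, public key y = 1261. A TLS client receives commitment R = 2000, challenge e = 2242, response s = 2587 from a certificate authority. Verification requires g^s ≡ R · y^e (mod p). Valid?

no

g^s mod p:
Squares mod 2671: 2204^1≡2204, 2204^2≡1738, 2204^4≡2414, 2204^8≡1945, 2204^16≡889, 2204^32≡2376, 2204^64≡1553, 2204^128≡2567, 2204^256≡132, 2204^512≡1398, 2204^1024≡1903, 2204^2048≡2204
2587 = 2048 + 512 + 16 + 8 + 2 + 1, so 2204^2587 ≡ 2204·1398·889·1945·1738·2204 ≡ 2062 (mod 2671)
R · y^e mod p:
Squares mod 2671: 1261^1≡1261, 1261^2≡876, 1261^4≡799, 1261^8≡32, 1261^16≡1024, 1261^32≡1544, 1261^64≡1404, 1261^128≡18, 1261^256≡324, 1261^512≡807, 1261^1024≡2196, 1261^2048≡1261
2242 = 2048 + 128 + 64 + 2, so 1261^2242 ≡ 1261·18·1404·876 ≡ 1171 (mod 2671)
2000·1171 = 2342000 ≡ 2204 (mod 2671)
2062 ≠ 2204; the check fails.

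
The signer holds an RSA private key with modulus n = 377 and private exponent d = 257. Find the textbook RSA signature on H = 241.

63

H^257 mod 377 = 63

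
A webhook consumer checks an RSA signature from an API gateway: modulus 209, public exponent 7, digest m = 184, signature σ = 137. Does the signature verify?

does not verify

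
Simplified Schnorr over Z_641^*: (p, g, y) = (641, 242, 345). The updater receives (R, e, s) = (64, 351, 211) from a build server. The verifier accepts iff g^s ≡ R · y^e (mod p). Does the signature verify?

g^s mod p:
Squares mod 641: 242^1≡242, 242^2≡233, 242^4≡445, 242^8≡597, 242^16≡13, 242^32≡169, 242^64≡357, 242^128≡531
211 = 128 + 64 + 16 + 2 + 1, so 242^211 ≡ 531·357·13·233·242 ≡ 259 (mod 641)
R · y^e mod p:
Squares mod 641: 345^1≡345, 345^2≡440, 345^4≡18, 345^8≡324, 345^16≡493, 345^32≡110, 345^64≡562, 345^128≡472, 345^256≡357
351 = 256 + 64 + 16 + 8 + 4 + 2 + 1, so 345^351 ≡ 357·562·493·324·18·440·345 ≡ 567 (mod 641)
64·567 = 36288 ≡ 392 (mod 641)
259 ≠ 392; the check fails.

does not verify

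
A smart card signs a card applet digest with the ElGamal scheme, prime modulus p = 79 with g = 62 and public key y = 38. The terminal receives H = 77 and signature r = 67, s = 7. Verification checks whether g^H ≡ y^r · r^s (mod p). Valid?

Left side g^H mod p:
62^2 = 3844 ≡ 52
62^4 ≡ 52^2 = 2704 ≡ 18
62^8 ≡ 18^2 = 324 ≡ 8
62^16 ≡ 8^2 = 64
62^32 ≡ 64^2 = 4096 ≡ 67
62^64 ≡ 67^2 = 4489 ≡ 65
77 = 64 + 8 + 4 + 1, so 62^77 ≡ 65·8·18·62 ≡ 65 (mod 79)
Right side y^r · r^s mod p:
38^2 = 1444 ≡ 22
38^4 ≡ 22^2 = 484 ≡ 10
38^8 ≡ 10^2 = 100 ≡ 21
38^16 ≡ 21^2 = 441 ≡ 46
38^32 ≡ 46^2 = 2116 ≡ 62
38^64 ≡ 62^2 = 3844 ≡ 52
67 = 64 + 2 + 1, so 38^67 ≡ 52·22·38 ≡ 22 (mod 79)
67^2 = 4489 ≡ 65
67^4 ≡ 65^2 = 4225 ≡ 38
7 = 4 + 2 + 1, so 67^7 ≡ 38·65·67 ≡ 64 (mod 79)
22·64 = 1408 ≡ 65 (mod 79)
65 ≡ 65 (mod 79), so the signature is genuine.

yes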